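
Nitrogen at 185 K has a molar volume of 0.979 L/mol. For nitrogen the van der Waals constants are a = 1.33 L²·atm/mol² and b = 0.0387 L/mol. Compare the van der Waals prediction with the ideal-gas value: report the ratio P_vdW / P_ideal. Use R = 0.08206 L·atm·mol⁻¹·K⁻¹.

Ideal: P_ideal = RT/V_m = (0.08206)(185)/0.979 = 15.5067 atm
vdW: P = RT/(V_m − b) − a/V_m² = 15.1811/0.940300 − 1.33/0.958441 = 16.1450 − 1.38767 = 14.7573 atm
Ratio = 14.7573/15.5067 = 0.9517

P_vdW / P_ideal ≈ 0.9517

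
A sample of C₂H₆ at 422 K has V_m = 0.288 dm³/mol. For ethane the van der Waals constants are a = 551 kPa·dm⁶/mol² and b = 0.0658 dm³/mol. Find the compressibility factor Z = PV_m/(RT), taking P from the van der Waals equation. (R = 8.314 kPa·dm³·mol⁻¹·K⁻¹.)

Z ≈ 0.7508

P = RT/(V_m − b) − a/V_m² = (8.314)(422)/(0.288 − 0.0658) − 551/(0.288)²
  = 3508.5/0.22220 − 6643.0 = 15790 − 6643.0 = 9147 kPa
Z = PV_m/(RT) = (9147)(0.288)/((8.314)(422)) = 2634.3/3508.5 = 0.7508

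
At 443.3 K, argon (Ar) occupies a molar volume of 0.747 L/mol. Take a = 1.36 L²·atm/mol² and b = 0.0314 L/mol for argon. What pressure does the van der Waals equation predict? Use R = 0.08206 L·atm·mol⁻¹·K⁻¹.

P = RT/(V_m − b) − a/V_m²
RT/(V_m − b) = (0.08206)(443.3)/(0.747 − 0.0314) = 36.377/0.71560 = 50.834 atm
a/V_m² = 1.36/(0.747)² = 2.4372 atm
P = 50.834 − 2.4372 = 48.40 atm

P ≈ 48.40 atm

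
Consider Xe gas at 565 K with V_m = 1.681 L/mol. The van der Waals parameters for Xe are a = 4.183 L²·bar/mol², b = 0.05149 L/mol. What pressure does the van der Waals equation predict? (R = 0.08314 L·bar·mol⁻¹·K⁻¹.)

P ≈ 27.35 bar

P = RT/(V_m − b) − a/V_m²
RT/(V_m − b) = (0.08314)(565)/(1.681 − 0.05149) = 46.974/1.6295 = 28.827 bar
a/V_m² = 4.183/(1.681)² = 1.4803 bar
P = 28.827 − 1.4803 = 27.35 bar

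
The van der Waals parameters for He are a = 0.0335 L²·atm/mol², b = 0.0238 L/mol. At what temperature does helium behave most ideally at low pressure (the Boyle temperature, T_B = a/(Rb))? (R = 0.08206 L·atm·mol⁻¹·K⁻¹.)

For a van der Waals gas the second virial coefficient B₂ = b − a/(RT) vanishes at T_B = a/(Rb).
T_B = 0.0335/(0.08206×0.0238) = 0.0335/0.0019530 = 17.15 K

T_B ≈ 17.15 K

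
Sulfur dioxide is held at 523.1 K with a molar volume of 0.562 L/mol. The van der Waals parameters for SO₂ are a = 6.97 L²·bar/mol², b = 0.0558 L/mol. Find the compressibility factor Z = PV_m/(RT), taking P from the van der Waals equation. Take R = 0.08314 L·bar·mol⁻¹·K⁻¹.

Z ≈ 0.8251

P = RT/(V_m − b) − a/V_m² = (0.08314)(523.1)/(0.562 − 0.0558) − 6.97/(0.562)²
  = 43.491/0.50620 − 22.068 = 85.917 − 22.068 = 63.849 bar
Z = PV_m/(RT) = (63.849)(0.562)/((0.08314)(523.1)) = 35.883/43.491 = 0.8251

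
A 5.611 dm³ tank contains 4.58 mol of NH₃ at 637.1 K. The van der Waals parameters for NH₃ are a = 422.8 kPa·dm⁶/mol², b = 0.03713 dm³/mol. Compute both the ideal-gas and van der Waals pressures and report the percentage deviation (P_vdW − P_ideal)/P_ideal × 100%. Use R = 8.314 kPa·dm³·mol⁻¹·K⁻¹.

-3.39 %

Ideal: P_ideal = nRT/V = (4.58)(8.314)(637.1)/5.611 = 4323.57 kPa
vdW: P = nRT/(V − nb) − a n²/V² = 24259.6/5.44094 − 8868.82/31.4833 = 4458.71 − 281.699 = 4177.01 kPa
% deviation = (4177.01 − 4323.57)/4323.57 × 100% = -3.39%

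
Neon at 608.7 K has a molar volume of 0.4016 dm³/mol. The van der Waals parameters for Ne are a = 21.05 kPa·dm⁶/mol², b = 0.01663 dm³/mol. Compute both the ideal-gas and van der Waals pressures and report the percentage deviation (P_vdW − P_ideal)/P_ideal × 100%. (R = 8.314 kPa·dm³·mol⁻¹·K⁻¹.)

3.28 %

Ideal: P_ideal = RT/V_m = (8.314)(608.7)/0.4016 = 12601.4 kPa
vdW: P = RT/(V_m − b) − a/V_m² = 5060.73/0.384970 − 21.05/0.161283 = 13145.8 − 130.516 = 13015.3 kPa
% deviation = (13015.3 − 12601.4)/12601.4 × 100% = 3.28%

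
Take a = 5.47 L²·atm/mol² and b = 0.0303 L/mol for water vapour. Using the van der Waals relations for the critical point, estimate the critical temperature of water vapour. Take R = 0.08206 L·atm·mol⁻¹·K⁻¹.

For a van der Waals gas, T_c = 8a/(27Rb).
T_c = 8×5.47/(27×0.08206×0.0303) = 43.760/0.067133 = 651.8 K

T_c ≈ 651.8 K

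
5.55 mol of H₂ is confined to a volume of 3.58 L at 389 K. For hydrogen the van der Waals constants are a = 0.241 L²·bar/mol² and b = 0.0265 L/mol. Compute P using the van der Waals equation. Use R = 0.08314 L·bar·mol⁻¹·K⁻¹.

P = nRT/(V − nb) − a n²/V²
nRT/(V − nb) = (5.55)(0.08314)(389)/(3.58 − 5.55×0.0265) = 179.50/3.4329 = 52.288 bar
a n²/V² = (0.241)(5.55)²/(3.58)² = 0.57921 bar
P = 52.288 − 0.57921 = 51.71 bar

P ≈ 51.71 bar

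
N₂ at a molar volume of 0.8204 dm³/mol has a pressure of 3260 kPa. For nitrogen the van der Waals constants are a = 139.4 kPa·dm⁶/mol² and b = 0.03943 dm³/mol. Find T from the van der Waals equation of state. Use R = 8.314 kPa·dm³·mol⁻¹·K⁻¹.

T ≈ 325.7 K

T = (P + a/V_m²)(V_m − b)/R
P + a/V_m² = 3260 + 139.4/(0.8204)² = 3467.1 kPa
V_m − b = 0.8204 − 0.03943 = 0.78097 dm³/mol
T = (3467.1)(0.78097)/8.314 = 325.7 K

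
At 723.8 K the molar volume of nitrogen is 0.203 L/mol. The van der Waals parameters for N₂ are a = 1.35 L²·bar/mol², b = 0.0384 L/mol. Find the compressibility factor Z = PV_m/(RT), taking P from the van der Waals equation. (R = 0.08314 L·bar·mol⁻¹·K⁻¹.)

P = RT/(V_m − b) − a/V_m² = (0.08314)(723.8)/(0.203 − 0.0384) − 1.35/(0.203)²
  = 60.177/0.16460 − 32.760 = 365.60 − 32.760 = 332.84 bar
Z = PV_m/(RT) = (332.84)(0.203)/((0.08314)(723.8)) = 67.567/60.177 = 1.123

Z ≈ 1.123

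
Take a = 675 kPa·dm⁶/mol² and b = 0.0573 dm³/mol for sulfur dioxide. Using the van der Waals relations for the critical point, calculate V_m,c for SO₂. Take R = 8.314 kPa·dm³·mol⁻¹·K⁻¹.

V_m,c ≈ 0.1719 dm³/mol

For a van der Waals gas, V_m,c = 3b.
V_m,c = 3×0.0573 = 0.1719 dm³/mol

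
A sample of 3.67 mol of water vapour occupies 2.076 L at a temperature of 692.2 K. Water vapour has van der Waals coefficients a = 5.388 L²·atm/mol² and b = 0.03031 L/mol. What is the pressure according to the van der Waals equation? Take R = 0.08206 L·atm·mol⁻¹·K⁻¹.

P = nRT/(V − nb) − a n²/V²
nRT/(V − nb) = (3.67)(0.08206)(692.2)/(2.076 − 3.67×0.03031) = 208.46/1.9648 = 106.10 atm
a n²/V² = (5.388)(3.67)²/(2.076)² = 16.839 atm
P = 106.10 − 16.839 = 89.26 atm

P ≈ 89.26 atm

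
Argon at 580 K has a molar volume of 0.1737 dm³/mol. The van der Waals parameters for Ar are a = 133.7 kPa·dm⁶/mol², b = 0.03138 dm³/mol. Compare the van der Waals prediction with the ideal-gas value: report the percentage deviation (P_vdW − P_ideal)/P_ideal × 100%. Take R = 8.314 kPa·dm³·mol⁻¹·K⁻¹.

Ideal: P_ideal = RT/V_m = (8.314)(580)/0.1737 = 27761.2 kPa
vdW: P = RT/(V_m − b) − a/V_m² = 4822.12/0.142320 − 133.7/0.0301717 = 33882.2 − 4431.30 = 29450.9 kPa
% deviation = (29450.9 − 27761.2)/27761.2 × 100% = 6.09%

6.09 %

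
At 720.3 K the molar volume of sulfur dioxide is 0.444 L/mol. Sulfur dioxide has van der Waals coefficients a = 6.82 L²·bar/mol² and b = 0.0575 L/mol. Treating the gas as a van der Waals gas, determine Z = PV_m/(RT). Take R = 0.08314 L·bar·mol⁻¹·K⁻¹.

P = RT/(V_m − b) − a/V_m² = (0.08314)(720.3)/(0.444 − 0.0575) − 6.82/(0.444)²
  = 59.886/0.38650 − 34.595 = 154.94 − 34.595 = 120.35 bar
Z = PV_m/(RT) = (120.35)(0.444)/((0.08314)(720.3)) = 53.435/59.886 = 0.8923

Z ≈ 0.8923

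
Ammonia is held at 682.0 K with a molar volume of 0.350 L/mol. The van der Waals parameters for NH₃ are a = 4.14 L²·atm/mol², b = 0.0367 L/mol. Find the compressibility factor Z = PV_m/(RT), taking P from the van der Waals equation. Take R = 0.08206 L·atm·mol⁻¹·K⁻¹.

Z ≈ 0.9058

P = RT/(V_m − b) − a/V_m² = (0.08206)(682.0)/(0.350 − 0.0367) − 4.14/(0.350)²
  = 55.965/0.31330 − 33.796 = 178.63 − 33.796 = 144.83 atm
Z = PV_m/(RT) = (144.83)(0.350)/((0.08206)(682.0)) = 50.691/55.965 = 0.9058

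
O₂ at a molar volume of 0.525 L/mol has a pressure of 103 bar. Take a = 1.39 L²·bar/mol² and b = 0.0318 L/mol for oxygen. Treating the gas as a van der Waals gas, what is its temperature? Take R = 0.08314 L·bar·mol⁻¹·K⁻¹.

T ≈ 640.9 K

T = (P + a/V_m²)(V_m − b)/R
P + a/V_m² = 103 + 1.39/(0.525)² = 108.04 bar
V_m − b = 0.525 − 0.0318 = 0.49320 L/mol
T = (108.04)(0.49320)/0.08314 = 640.9 K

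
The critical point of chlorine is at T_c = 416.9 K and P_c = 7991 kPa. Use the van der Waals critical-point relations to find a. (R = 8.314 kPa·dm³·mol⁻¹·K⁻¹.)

a ≈ 634.3 kPa·dm⁶/mol²

From T_c = 8a/(27Rb) and P_c = a/(27b²): a = 27 R² T_c²/(64 P_c).
a = 27×(8.314)²×(416.9)²/(64×7991) = 324375164/511424 = 634.3 kPa·dm⁶/mol²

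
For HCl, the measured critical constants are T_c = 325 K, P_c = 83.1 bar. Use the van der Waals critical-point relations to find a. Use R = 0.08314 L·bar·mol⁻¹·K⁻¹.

From T_c = 8a/(27Rb) and P_c = a/(27b²): a = 27 R² T_c²/(64 P_c).
a = 27×(0.08314)²×(325)²/(64×83.1) = 19713/5318.4 = 3.707 L²·bar/mol²

a ≈ 3.707 L²·bar/mol²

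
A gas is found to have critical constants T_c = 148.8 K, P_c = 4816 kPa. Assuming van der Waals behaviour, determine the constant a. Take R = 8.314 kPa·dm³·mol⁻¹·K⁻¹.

From T_c = 8a/(27Rb) and P_c = a/(27b²): a = 27 R² T_c²/(64 P_c).
a = 27×(8.314)²×(148.8)²/(64×4816) = 41322793/308224 = 134.1 kPa·dm⁶/mol²

a ≈ 134.1 kPa·dm⁶/mol²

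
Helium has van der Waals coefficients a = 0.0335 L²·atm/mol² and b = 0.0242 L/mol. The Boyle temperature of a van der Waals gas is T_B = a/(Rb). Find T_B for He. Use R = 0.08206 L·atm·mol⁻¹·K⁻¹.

For a van der Waals gas the second virial coefficient B₂ = b − a/(RT) vanishes at T_B = a/(Rb).
T_B = 0.0335/(0.08206×0.0242) = 0.0335/0.0019859 = 16.87 K

T_B ≈ 16.87 K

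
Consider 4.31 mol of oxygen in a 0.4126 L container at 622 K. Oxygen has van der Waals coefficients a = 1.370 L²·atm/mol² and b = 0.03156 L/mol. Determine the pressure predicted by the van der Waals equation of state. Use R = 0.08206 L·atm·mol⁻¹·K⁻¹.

P ≈ 645.9 atm

P = nRT/(V − nb) − a n²/V²
nRT/(V − nb) = (4.31)(0.08206)(622)/(0.4126 − 4.31×0.03156) = 219.99/0.27658 = 795.39 atm
a n²/V² = (1.370)(4.31)²/(0.4126)² = 149.49 atm
P = 795.39 − 149.49 = 645.9 atm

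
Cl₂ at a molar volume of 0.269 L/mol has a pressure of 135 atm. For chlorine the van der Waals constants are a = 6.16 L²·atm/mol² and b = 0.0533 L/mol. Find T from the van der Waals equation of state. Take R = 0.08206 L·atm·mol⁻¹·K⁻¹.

T ≈ 578.6 K

T = (P + a/V_m²)(V_m − b)/R
P + a/V_m² = 135 + 6.16/(0.269)² = 220.13 atm
V_m − b = 0.269 − 0.0533 = 0.21570 L/mol
T = (220.13)(0.21570)/0.08206 = 578.6 K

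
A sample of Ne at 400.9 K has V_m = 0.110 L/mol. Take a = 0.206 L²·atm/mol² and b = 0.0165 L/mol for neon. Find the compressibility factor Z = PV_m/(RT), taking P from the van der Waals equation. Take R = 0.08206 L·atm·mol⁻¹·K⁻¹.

P = RT/(V_m − b) − a/V_m² = (0.08206)(400.9)/(0.110 − 0.0165) − 0.206/(0.110)²
  = 32.898/0.093500 − 17.025 = 351.85 − 17.025 = 334.83 atm
Z = PV_m/(RT) = (334.83)(0.110)/((0.08206)(400.9)) = 36.831/32.898 = 1.120

Z ≈ 1.120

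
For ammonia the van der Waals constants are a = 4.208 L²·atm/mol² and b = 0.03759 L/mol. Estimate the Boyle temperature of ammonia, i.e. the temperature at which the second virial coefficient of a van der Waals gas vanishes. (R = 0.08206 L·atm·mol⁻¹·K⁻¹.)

For a van der Waals gas the second virial coefficient B₂ = b − a/(RT) vanishes at T_B = a/(Rb).
T_B = 4.208/(0.08206×0.03759) = 4.208/0.0030846 = 1364 K

T_B ≈ 1364 K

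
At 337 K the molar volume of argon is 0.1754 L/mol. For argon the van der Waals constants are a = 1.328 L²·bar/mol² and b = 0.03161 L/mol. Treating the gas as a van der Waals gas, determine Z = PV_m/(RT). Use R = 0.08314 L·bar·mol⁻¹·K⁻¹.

Z ≈ 0.9496

P = RT/(V_m − b) − a/V_m² = (0.08314)(337)/(0.1754 − 0.03161) − 1.328/(0.1754)²
  = 28.018/0.14379 − 43.166 = 194.85 − 43.166 = 151.68 bar
Z = PV_m/(RT) = (151.68)(0.1754)/((0.08314)(337)) = 26.605/28.018 = 0.9496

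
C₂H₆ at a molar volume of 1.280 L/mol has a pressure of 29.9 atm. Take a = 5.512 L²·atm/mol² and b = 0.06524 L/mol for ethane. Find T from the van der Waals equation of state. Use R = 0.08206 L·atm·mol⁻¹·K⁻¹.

T = (P + a/V_m²)(V_m − b)/R
P + a/V_m² = 29.9 + 5.512/(1.280)² = 33.264 atm
V_m − b = 1.280 − 0.06524 = 1.2148 L/mol
T = (33.264)(1.2148)/0.08206 = 492.4 K

T ≈ 492.4 K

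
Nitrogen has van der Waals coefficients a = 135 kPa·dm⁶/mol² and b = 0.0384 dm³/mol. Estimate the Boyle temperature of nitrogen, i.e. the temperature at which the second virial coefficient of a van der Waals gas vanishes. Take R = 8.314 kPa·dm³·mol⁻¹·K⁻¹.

For a van der Waals gas the second virial coefficient B₂ = b − a/(RT) vanishes at T_B = a/(Rb).
T_B = 135/(8.314×0.0384) = 135/0.31926 = 422.9 K

T_B ≈ 422.9 K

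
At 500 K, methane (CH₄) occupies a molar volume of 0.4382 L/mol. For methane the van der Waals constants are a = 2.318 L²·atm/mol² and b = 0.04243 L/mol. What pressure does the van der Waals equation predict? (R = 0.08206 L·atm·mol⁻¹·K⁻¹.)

P ≈ 91.60 atm

P = RT/(V_m − b) − a/V_m²
RT/(V_m − b) = (0.08206)(500)/(0.4382 − 0.04243) = 41.030/0.39577 = 103.67 atm
a/V_m² = 2.318/(0.4382)² = 12.072 atm
P = 103.67 − 12.072 = 91.60 atm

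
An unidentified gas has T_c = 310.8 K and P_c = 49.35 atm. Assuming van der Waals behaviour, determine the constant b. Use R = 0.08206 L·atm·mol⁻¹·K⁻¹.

From T_c = 8a/(27Rb) and P_c = a/(27b²): b = R T_c/(8 P_c).
b = (0.08206)(310.8)/(8×49.35) = 25.504/394.80 = 0.06460 L/mol

b ≈ 0.06460 L/mol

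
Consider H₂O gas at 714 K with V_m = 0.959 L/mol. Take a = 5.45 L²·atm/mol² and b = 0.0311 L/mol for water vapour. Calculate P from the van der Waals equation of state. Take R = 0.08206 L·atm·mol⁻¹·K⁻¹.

P = RT/(V_m − b) − a/V_m²
RT/(V_m − b) = (0.08206)(714)/(0.959 − 0.0311) = 58.591/0.92790 = 63.144 atm
a/V_m² = 5.45/(0.959)² = 5.9260 atm
P = 63.144 − 5.9260 = 57.22 atm

P ≈ 57.22 atm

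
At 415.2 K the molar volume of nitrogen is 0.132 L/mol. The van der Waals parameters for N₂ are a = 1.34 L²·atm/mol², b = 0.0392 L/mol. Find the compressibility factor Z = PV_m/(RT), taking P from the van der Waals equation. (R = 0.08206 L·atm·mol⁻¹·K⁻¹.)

P = RT/(V_m − b) − a/V_m² = (0.08206)(415.2)/(0.132 − 0.0392) − 1.34/(0.132)²
  = 34.071/0.092800 − 76.905 = 367.14 − 76.905 = 290.24 atm
Z = PV_m/(RT) = (290.24)(0.132)/((0.08206)(415.2)) = 38.312/34.071 = 1.124

Z ≈ 1.124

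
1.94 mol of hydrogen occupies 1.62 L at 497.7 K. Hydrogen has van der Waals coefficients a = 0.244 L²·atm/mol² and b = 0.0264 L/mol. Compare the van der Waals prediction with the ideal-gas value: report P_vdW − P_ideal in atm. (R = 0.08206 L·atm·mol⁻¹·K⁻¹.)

Ideal: P_ideal = nRT/V = (1.94)(0.08206)(497.7)/1.62 = 48.9087 atm
vdW: P = nRT/(V − nb) − a n²/V² = 79.2320/1.56878 − 0.918318/2.62440 = 50.5055 − 0.349915 = 50.1556 atm
ΔP = 50.1556 − 48.9087 = 1.247 atm

ΔP ≈ 1.247 atm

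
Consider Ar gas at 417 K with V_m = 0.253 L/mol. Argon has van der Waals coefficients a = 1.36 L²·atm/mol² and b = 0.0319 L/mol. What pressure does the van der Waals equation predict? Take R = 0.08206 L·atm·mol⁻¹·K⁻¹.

P = RT/(V_m − b) − a/V_m²
RT/(V_m − b) = (0.08206)(417)/(0.253 − 0.0319) = 34.219/0.22110 = 154.77 atm
a/V_m² = 1.36/(0.253)² = 21.247 atm
P = 154.77 − 21.247 = 133.5 atm

P ≈ 133.5 atm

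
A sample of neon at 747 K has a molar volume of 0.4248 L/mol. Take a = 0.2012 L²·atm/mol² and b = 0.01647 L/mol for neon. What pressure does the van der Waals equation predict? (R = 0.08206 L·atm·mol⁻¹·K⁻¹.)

P = RT/(V_m − b) − a/V_m²
RT/(V_m − b) = (0.08206)(747)/(0.4248 − 0.01647) = 61.299/0.40833 = 150.12 atm
a/V_m² = 0.2012/(0.4248)² = 1.1150 atm
P = 150.12 − 1.1150 = 149.0 atm

P ≈ 149.0 atm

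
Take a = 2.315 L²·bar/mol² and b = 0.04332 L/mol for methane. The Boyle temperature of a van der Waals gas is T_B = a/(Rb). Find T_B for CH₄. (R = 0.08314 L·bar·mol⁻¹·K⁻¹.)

T_B ≈ 642.8 K

For a van der Waals gas the second virial coefficient B₂ = b − a/(RT) vanishes at T_B = a/(Rb).
T_B = 2.315/(0.08314×0.04332) = 2.315/0.0036016 = 642.8 K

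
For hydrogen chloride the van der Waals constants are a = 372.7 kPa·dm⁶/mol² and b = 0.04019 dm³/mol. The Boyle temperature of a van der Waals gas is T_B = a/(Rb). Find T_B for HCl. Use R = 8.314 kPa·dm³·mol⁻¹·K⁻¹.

For a van der Waals gas the second virial coefficient B₂ = b − a/(RT) vanishes at T_B = a/(Rb).
T_B = 372.7/(8.314×0.04019) = 372.7/0.33414 = 1115 K

T_B ≈ 1115 K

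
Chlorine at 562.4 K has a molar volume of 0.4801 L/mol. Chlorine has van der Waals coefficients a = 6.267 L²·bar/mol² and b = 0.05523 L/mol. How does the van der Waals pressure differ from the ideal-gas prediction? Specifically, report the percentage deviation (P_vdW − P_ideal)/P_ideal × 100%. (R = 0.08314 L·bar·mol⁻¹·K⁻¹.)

Ideal: P_ideal = RT/V_m = (0.08314)(562.4)/0.4801 = 97.3921 bar
vdW: P = RT/(V_m − b) − a/V_m² = 46.7579/0.424870 − 6.267/0.230496 = 110.052 − 27.1892 = 82.863 bar
% deviation = (82.863 − 97.3921)/97.3921 × 100% = -14.92%

-14.92 %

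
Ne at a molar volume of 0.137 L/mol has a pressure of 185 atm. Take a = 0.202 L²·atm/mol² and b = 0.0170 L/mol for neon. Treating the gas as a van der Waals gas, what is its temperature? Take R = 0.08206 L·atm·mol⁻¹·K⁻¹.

T = (P + a/V_m²)(V_m − b)/R
P + a/V_m² = 185 + 0.202/(0.137)² = 195.76 atm
V_m − b = 0.137 − 0.0170 = 0.12000 L/mol
T = (195.76)(0.12000)/0.08206 = 286.3 K

T ≈ 286.3 K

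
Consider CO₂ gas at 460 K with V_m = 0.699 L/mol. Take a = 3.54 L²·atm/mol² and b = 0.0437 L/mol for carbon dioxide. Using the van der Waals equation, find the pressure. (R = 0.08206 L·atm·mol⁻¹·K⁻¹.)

P = RT/(V_m − b) − a/V_m²
RT/(V_m − b) = (0.08206)(460)/(0.699 − 0.0437) = 37.748/0.65530 = 57.604 atm
a/V_m² = 3.54/(0.699)² = 7.2452 atm
P = 57.604 − 7.2452 = 50.36 atm

P ≈ 50.36 atm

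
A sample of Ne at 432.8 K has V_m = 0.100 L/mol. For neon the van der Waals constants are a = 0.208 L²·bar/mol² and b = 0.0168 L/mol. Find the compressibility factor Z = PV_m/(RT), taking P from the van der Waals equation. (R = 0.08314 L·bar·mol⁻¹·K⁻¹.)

P = RT/(V_m − b) − a/V_m² = (0.08314)(432.8)/(0.100 − 0.0168) − 0.208/(0.100)²
  = 35.983/0.083200 − 20.800 = 432.49 − 20.800 = 411.69 bar
Z = PV_m/(RT) = (411.69)(0.100)/((0.08314)(432.8)) = 41.169/35.983 = 1.144

Z ≈ 1.144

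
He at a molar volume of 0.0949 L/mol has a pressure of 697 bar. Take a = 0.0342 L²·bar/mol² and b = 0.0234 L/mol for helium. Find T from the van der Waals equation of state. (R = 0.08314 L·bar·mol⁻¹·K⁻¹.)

T = (P + a/V_m²)(V_m − b)/R
P + a/V_m² = 697 + 0.0342/(0.0949)² = 700.80 bar
V_m − b = 0.0949 − 0.0234 = 0.071500 L/mol
T = (700.80)(0.071500)/0.08314 = 602.7 K

T ≈ 602.7 K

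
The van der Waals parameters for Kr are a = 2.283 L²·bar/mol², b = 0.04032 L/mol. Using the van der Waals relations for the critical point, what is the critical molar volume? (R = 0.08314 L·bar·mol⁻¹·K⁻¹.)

For a van der Waals gas, V_m,c = 3b.
V_m,c = 3×0.04032 = 0.1210 L/mol

V_m,c ≈ 0.1210 L/mol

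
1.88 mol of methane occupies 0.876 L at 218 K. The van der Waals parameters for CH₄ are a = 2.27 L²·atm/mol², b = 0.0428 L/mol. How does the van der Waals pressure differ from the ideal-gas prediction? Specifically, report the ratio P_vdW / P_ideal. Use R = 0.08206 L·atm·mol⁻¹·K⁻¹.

Ideal: P_ideal = nRT/V = (1.88)(0.08206)(218)/0.876 = 38.3921 atm
vdW: P = nRT/(V − nb) − a n²/V² = 33.6315/0.795536 − 8.02309/0.767376 = 42.2753 − 10.4552 = 31.8201 atm
Ratio = 31.8201/38.3921 = 0.8288

P_vdW / P_ideal ≈ 0.8288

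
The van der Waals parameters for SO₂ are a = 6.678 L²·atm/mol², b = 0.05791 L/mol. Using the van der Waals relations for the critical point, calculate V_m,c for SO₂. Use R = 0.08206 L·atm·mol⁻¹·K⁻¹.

V_m,c ≈ 0.1737 L/mol

For a van der Waals gas, V_m,c = 3b.
V_m,c = 3×0.05791 = 0.1737 L/mol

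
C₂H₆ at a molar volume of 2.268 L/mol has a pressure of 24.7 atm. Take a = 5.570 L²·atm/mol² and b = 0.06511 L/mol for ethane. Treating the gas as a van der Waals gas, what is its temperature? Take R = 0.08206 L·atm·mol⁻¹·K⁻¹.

T = (P + a/V_m²)(V_m − b)/R
P + a/V_m² = 24.7 + 5.570/(2.268)² = 25.783 atm
V_m − b = 2.268 − 0.06511 = 2.2029 L/mol
T = (25.783)(2.2029)/0.08206 = 692.1 K

T ≈ 692.1 K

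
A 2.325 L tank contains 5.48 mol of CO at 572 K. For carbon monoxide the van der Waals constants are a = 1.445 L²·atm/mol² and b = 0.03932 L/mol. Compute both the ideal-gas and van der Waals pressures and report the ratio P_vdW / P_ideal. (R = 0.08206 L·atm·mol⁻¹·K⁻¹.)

P_vdW / P_ideal ≈ 1.030

Ideal: P_ideal = nRT/V = (5.48)(0.08206)(572)/2.325 = 110.633 atm
vdW: P = nRT/(V − nb) − a n²/V² = 257.222/2.10953 − 43.3939/5.40563 = 121.933 − 8.02754 = 113.905 atm
Ratio = 113.905/110.633 = 1.030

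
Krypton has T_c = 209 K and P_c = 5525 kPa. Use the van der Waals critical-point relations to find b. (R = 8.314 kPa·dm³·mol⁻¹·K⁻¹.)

b ≈ 0.03931 dm³/mol

From T_c = 8a/(27Rb) and P_c = a/(27b²): b = R T_c/(8 P_c).
b = (8.314)(209)/(8×5525) = 1737.6/44200 = 0.03931 dm³/mol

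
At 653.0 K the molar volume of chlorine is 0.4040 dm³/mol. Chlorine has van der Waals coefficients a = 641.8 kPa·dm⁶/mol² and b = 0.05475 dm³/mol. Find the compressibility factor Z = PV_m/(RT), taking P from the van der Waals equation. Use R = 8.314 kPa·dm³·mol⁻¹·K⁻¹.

P = RT/(V_m − b) − a/V_m² = (8.314)(653.0)/(0.4040 − 0.05475) − 641.8/(0.4040)²
  = 5429.0/0.34925 − 3932.2 = 15545 − 3932.2 = 11613 kPa
Z = PV_m/(RT) = (11613)(0.4040)/((8.314)(653.0)) = 4691.7/5429.0 = 0.8642

Z ≈ 0.8642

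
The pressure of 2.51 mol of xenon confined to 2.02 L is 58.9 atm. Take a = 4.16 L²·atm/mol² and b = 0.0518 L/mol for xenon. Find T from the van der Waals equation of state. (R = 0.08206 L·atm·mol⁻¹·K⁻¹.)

T = (P + a n²/V²)(V − nb)/(nR)
P + a n²/V² = 58.9 + (4.16)(2.51)²/(2.02)² = 65.323 atm
V − nb = 2.02 − (2.51)(0.0518) = 1.8900 L
T = (65.323)(1.8900)/((2.51)(0.08206)) = 599.4 K

T ≈ 599.4 K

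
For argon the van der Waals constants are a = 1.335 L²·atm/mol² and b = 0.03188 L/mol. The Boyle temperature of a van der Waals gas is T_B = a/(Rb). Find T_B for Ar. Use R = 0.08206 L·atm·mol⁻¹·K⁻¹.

T_B ≈ 510.3 K

For a van der Waals gas the second virial coefficient B₂ = b − a/(RT) vanishes at T_B = a/(Rb).
T_B = 1.335/(0.08206×0.03188) = 1.335/0.0026161 = 510.3 K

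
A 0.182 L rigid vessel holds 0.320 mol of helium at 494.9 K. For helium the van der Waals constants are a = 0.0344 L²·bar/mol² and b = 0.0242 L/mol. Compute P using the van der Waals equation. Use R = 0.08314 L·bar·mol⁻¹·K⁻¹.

P = nRT/(V − nb) − a n²/V²
nRT/(V − nb) = (0.320)(0.08314)(494.9)/(0.182 − 0.320×0.0242) = 13.167/0.17426 = 75.560 bar
a n²/V² = (0.0344)(0.320)²/(0.182)² = 0.10634 bar
P = 75.560 − 0.10634 = 75.45 bar

P ≈ 75.45 bar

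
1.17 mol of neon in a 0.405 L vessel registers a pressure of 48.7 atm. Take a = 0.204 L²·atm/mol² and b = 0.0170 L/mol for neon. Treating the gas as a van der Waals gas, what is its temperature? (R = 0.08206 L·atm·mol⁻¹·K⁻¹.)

T ≈ 202.2 K

T = (P + a n²/V²)(V − nb)/(nR)
P + a n²/V² = 48.7 + (0.204)(1.17)²/(0.405)² = 50.403 atm
V − nb = 0.405 − (1.17)(0.0170) = 0.38511 L
T = (50.403)(0.38511)/((1.17)(0.08206)) = 202.2 K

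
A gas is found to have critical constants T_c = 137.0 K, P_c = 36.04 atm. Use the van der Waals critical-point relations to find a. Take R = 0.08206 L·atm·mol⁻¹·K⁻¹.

From T_c = 8a/(27Rb) and P_c = a/(27b²): a = 27 R² T_c²/(64 P_c).
a = 27×(0.08206)²×(137.0)²/(64×36.04) = 3412.5/2306.6 = 1.479 L²·atm/mol²

a ≈ 1.479 L²·atm/mol²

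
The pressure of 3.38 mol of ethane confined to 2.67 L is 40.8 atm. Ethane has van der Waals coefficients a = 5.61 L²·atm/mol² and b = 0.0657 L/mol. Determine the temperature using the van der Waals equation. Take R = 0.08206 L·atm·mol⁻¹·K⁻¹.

T = (P + a n²/V²)(V − nb)/(nR)
P + a n²/V² = 40.8 + (5.61)(3.38)²/(2.67)² = 49.790 atm
V − nb = 2.67 − (3.38)(0.0657) = 2.4479 L
T = (49.790)(2.4479)/((3.38)(0.08206)) = 439.4 K

T ≈ 439.4 K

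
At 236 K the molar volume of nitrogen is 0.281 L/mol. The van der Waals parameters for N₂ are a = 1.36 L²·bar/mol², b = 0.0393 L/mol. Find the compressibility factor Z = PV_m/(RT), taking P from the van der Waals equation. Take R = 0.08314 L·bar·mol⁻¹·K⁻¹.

P = RT/(V_m − b) − a/V_m² = (0.08314)(236)/(0.281 − 0.0393) − 1.36/(0.281)²
  = 19.621/0.24170 − 17.224 = 81.179 − 17.224 = 63.955 bar
Z = PV_m/(RT) = (63.955)(0.281)/((0.08314)(236)) = 17.971/19.621 = 0.9159

Z ≈ 0.9159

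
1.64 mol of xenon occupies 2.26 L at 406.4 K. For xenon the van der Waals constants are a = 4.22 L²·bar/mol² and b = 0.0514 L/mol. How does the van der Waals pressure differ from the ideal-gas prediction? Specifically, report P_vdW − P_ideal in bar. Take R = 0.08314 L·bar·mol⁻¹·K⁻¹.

ΔP ≈ -1.272 bar

Ideal: P_ideal = nRT/V = (1.64)(0.08314)(406.4)/2.26 = 24.5188 bar
vdW: P = nRT/(V − nb) − a n²/V² = 55.4125/2.17570 − 11.3501/5.10760 = 25.4688 − 2.22220 = 23.2466 bar
ΔP = 23.2466 − 24.5188 = -1.272 bar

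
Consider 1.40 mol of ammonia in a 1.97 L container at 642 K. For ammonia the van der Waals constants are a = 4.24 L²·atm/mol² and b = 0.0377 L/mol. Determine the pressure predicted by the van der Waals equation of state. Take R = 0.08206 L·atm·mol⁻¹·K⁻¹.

P = nRT/(V − nb) − a n²/V²
nRT/(V − nb) = (1.40)(0.08206)(642)/(1.97 − 1.40×0.0377) = 73.756/1.9172 = 38.471 atm
a n²/V² = (4.24)(1.40)²/(1.97)² = 2.1414 atm
P = 38.471 − 2.1414 = 36.33 atm

P ≈ 36.33 atm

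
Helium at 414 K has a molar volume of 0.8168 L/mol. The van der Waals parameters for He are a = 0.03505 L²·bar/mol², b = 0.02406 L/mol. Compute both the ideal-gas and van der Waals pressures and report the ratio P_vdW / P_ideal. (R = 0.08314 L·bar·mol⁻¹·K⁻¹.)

Ideal: P_ideal = RT/V_m = (0.08314)(414)/0.8168 = 42.1400 bar
vdW: P = RT/(V_m − b) − a/V_m² = 34.4200/0.792740 − 0.03505/0.667162 = 43.4190 − 0.0525360 = 43.3665 bar
Ratio = 43.3665/42.1400 = 1.029

P_vdW / P_ideal ≈ 1.029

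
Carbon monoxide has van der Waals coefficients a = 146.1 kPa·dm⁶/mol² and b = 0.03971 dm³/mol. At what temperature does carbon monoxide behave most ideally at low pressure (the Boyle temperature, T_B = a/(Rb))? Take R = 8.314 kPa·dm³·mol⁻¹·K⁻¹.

For a van der Waals gas the second virial coefficient B₂ = b − a/(RT) vanishes at T_B = a/(Rb).
T_B = 146.1/(8.314×0.03971) = 146.1/0.33015 = 442.5 K

T_B ≈ 442.5 K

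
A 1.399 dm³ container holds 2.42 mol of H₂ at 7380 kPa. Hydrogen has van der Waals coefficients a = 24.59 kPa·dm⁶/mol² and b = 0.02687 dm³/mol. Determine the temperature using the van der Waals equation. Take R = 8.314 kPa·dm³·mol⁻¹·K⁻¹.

T ≈ 494.2 K

T = (P + a n²/V²)(V − nb)/(nR)
P + a n²/V² = 7380 + (24.59)(2.42)²/(1.399)² = 7453.6 kPa
V − nb = 1.399 − (2.42)(0.02687) = 1.3340 dm³
T = (7453.6)(1.3340)/((2.42)(8.314)) = 494.2 K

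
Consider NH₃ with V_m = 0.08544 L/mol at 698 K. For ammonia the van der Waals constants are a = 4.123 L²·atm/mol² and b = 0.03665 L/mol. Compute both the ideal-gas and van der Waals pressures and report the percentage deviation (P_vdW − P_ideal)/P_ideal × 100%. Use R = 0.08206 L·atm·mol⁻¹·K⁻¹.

-9.13 %

Ideal: P_ideal = RT/V_m = (0.08206)(698)/0.08544 = 670.387 atm
vdW: P = RT/(V_m − b) − a/V_m² = 57.2779/0.0487900 − 4.123/0.00729999 = 1173.97 − 564.795 = 609.18 atm
% deviation = (609.18 − 670.387)/670.387 × 100% = -9.13%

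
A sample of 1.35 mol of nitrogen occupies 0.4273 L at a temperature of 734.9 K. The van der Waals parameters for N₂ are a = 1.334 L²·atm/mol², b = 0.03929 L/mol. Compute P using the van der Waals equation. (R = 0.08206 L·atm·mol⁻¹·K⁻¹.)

P ≈ 204.2 atm

P = nRT/(V − nb) − a n²/V²
nRT/(V − nb) = (1.35)(0.08206)(734.9)/(0.4273 − 1.35×0.03929) = 81.413/0.37426 = 217.53 atm
a n²/V² = (1.334)(1.35)²/(0.4273)² = 13.316 atm
P = 217.53 − 13.316 = 204.2 atm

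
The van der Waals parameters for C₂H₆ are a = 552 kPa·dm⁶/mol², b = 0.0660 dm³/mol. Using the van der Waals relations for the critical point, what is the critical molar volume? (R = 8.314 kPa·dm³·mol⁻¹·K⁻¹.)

V_m,c ≈ 0.1980 dm³/mol

For a van der Waals gas, V_m,c = 3b.
V_m,c = 3×0.0660 = 0.1980 dm³/mol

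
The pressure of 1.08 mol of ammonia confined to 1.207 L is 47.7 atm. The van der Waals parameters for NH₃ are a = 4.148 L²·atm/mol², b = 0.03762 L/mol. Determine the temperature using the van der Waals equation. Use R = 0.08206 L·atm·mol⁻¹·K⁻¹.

T ≈ 671.5 K

T = (P + a n²/V²)(V − nb)/(nR)
P + a n²/V² = 47.7 + (4.148)(1.08)²/(1.207)² = 51.021 atm
V − nb = 1.207 − (1.08)(0.03762) = 1.1664 L
T = (51.021)(1.1664)/((1.08)(0.08206)) = 671.5 K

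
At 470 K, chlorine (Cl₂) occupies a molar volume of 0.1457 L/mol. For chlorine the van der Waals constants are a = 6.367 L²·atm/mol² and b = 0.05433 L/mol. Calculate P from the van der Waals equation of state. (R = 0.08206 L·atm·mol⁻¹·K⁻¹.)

P = RT/(V_m − b) − a/V_m²
RT/(V_m − b) = (0.08206)(470)/(0.1457 − 0.05433) = 38.568/0.091370 = 422.11 atm
a/V_m² = 6.367/(0.1457)² = 299.93 atm
P = 422.11 − 299.93 = 122.2 atm

P ≈ 122.2 atm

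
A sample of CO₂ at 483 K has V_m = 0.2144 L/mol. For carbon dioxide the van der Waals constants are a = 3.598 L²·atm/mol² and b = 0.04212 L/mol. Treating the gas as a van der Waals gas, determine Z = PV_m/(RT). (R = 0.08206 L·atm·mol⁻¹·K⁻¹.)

Z ≈ 0.8211

P = RT/(V_m − b) − a/V_m² = (0.08206)(483)/(0.2144 − 0.04212) − 3.598/(0.2144)²
  = 39.635/0.17228 − 78.273 = 230.06 − 78.273 = 151.79 atm
Z = PV_m/(RT) = (151.79)(0.2144)/((0.08206)(483)) = 32.544/39.635 = 0.8211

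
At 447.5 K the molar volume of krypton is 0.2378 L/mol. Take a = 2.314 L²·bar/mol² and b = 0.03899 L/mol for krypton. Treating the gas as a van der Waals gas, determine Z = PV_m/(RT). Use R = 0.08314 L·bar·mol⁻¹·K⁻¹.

Z ≈ 0.9346

P = RT/(V_m − b) − a/V_m² = (0.08314)(447.5)/(0.2378 − 0.03899) − 2.314/(0.2378)²
  = 37.205/0.19881 − 40.920 = 187.14 − 40.920 = 146.22 bar
Z = PV_m/(RT) = (146.22)(0.2378)/((0.08314)(447.5)) = 34.771/37.205 = 0.9346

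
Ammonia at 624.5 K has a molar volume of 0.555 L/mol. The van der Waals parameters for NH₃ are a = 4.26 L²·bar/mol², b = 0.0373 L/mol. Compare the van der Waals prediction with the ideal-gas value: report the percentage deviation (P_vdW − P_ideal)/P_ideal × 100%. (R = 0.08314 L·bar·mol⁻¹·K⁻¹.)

Ideal: P_ideal = RT/V_m = (0.08314)(624.5)/0.555 = 93.5512 bar
vdW: P = RT/(V_m − b) − a/V_m² = 51.9209/0.517700 − 4.26/0.308025 = 100.291 − 13.8300 = 86.461 bar
% deviation = (86.461 − 93.5512)/93.5512 × 100% = -7.58%

-7.58 %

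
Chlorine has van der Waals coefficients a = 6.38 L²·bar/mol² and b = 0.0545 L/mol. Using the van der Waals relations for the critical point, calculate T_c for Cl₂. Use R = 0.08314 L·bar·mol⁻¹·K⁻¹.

T_c ≈ 417.2 K

For a van der Waals gas, T_c = 8a/(27Rb).
T_c = 8×6.38/(27×0.08314×0.0545) = 51.040/0.12234 = 417.2 K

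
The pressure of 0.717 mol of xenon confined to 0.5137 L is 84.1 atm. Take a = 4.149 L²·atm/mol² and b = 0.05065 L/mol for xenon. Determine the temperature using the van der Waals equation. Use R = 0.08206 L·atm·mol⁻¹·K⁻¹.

T ≈ 747.9 K

T = (P + a n²/V²)(V − nb)/(nR)
P + a n²/V² = 84.1 + (4.149)(0.717)²/(0.5137)² = 92.183 atm
V − nb = 0.5137 − (0.717)(0.05065) = 0.47738 L
T = (92.183)(0.47738)/((0.717)(0.08206)) = 747.9 K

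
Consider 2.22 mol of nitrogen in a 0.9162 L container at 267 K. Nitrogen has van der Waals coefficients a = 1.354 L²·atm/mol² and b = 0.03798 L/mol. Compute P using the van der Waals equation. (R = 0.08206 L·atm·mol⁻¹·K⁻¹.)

P = nRT/(V − nb) − a n²/V²
nRT/(V − nb) = (2.22)(0.08206)(267)/(0.9162 − 2.22×0.03798) = 48.640/0.83188 = 58.470 atm
a n²/V² = (1.354)(2.22)²/(0.9162)² = 7.9496 atm
P = 58.470 − 7.9496 = 50.52 atm

P ≈ 50.52 atm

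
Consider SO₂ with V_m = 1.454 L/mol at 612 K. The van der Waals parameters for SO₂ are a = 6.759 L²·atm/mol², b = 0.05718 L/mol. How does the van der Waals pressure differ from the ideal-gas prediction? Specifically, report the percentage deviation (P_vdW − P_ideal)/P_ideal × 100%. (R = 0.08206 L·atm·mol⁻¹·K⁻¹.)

Ideal: P_ideal = RT/V_m = (0.08206)(612)/1.454 = 34.5397 atm
vdW: P = RT/(V_m − b) − a/V_m² = 50.2207/1.39682 − 6.759/2.11412 = 35.9536 − 3.19707 = 32.7565 atm
% deviation = (32.7565 − 34.5397)/34.5397 × 100% = -5.16%

-5.16 %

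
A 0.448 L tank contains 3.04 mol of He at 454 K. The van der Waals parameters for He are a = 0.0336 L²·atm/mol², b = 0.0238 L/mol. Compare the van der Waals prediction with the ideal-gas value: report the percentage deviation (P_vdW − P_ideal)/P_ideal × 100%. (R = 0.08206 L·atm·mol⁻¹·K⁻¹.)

18.65 %

Ideal: P_ideal = nRT/V = (3.04)(0.08206)(454)/0.448 = 252.803 atm
vdW: P = nRT/(V − nb) − a n²/V² = 113.256/0.375648 − 0.310518/0.200704 = 301.495 − 1.54714 = 299.948 atm
% deviation = (299.948 − 252.803)/252.803 × 100% = 18.65%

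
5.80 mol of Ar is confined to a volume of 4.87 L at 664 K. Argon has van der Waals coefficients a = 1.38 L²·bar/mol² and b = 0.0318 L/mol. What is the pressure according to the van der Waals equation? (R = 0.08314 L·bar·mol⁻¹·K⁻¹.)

P ≈ 66.38 bar

P = nRT/(V − nb) − a n²/V²
nRT/(V − nb) = (5.80)(0.08314)(664)/(4.87 − 5.80×0.0318) = 320.19/4.6856 = 68.335 bar
a n²/V² = (1.38)(5.80)²/(4.87)² = 1.9574 bar
P = 68.335 − 1.9574 = 66.38 bar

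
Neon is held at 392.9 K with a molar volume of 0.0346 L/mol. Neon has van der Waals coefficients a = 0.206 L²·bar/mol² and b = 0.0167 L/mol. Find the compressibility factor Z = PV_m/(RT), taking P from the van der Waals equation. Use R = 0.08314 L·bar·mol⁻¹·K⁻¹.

P = RT/(V_m − b) − a/V_m² = (0.08314)(392.9)/(0.0346 − 0.0167) − 0.206/(0.0346)²
  = 32.666/0.017900 − 172.07 = 1824.9 − 172.07 = 1652.8 bar
Z = PV_m/(RT) = (1652.8)(0.0346)/((0.08314)(392.9)) = 57.187/32.666 = 1.751

Z ≈ 1.751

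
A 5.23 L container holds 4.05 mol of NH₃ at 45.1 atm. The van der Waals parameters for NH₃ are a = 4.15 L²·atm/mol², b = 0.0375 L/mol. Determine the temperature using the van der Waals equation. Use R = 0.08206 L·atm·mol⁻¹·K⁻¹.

T ≈ 727.1 K

T = (P + a n²/V²)(V − nb)/(nR)
P + a n²/V² = 45.1 + (4.15)(4.05)²/(5.23)² = 47.589 atm
V − nb = 5.23 − (4.05)(0.0375) = 5.0781 L
T = (47.589)(5.0781)/((4.05)(0.08206)) = 727.1 K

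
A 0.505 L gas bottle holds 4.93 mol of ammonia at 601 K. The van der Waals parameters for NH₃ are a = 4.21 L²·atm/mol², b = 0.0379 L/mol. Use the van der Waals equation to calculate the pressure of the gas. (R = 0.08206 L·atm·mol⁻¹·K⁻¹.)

P = nRT/(V − nb) − a n²/V²
nRT/(V − nb) = (4.93)(0.08206)(601)/(0.505 − 4.93×0.0379) = 243.14/0.31815 = 764.23 atm
a n²/V² = (4.21)(4.93)²/(0.505)² = 401.23 atm
P = 764.23 − 401.23 = 363.0 atm

P ≈ 363.0 atm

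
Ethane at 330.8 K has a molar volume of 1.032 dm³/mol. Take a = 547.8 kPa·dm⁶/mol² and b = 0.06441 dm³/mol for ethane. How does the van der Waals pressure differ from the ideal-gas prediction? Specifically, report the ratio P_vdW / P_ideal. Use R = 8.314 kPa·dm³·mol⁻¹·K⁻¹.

P_vdW / P_ideal ≈ 0.8736

Ideal: P_ideal = RT/V_m = (8.314)(330.8)/1.032 = 2664.99 kPa
vdW: P = RT/(V_m − b) − a/V_m² = 2750.27/0.967590 − 547.8/1.06502 = 2842.39 − 514.357 = 2328.03 kPa
Ratio = 2328.03/2664.99 = 0.8736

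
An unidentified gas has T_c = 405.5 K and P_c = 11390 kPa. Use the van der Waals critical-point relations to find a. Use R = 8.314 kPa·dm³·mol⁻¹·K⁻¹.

From T_c = 8a/(27Rb) and P_c = a/(27b²): a = 27 R² T_c²/(64 P_c).
a = 27×(8.314)²×(405.5)²/(64×11390) = 306877835/728960 = 421.0 kPa·dm⁶/mol²

a ≈ 421.0 kPa·dm⁶/mol²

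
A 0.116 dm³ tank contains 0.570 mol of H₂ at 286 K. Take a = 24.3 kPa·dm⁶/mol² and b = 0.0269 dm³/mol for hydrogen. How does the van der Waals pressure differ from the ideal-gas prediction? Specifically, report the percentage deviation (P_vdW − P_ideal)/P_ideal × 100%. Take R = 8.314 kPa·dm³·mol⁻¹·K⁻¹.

10.21 %

Ideal: P_ideal = nRT/V = (0.570)(8.314)(286)/0.116 = 11684.0 kPa
vdW: P = nRT/(V − nb) − a n²/V² = 1355.35/0.100667 − 7.89507/0.0134560 = 13463.7 − 586.732 = 12877.0 kPa
% deviation = (12877.0 − 11684.0)/11684.0 × 100% = 10.21%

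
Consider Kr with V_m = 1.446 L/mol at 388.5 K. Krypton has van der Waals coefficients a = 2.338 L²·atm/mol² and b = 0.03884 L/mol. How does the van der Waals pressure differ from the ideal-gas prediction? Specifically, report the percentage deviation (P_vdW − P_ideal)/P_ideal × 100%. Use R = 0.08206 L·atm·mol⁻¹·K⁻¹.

Ideal: P_ideal = RT/V_m = (0.08206)(388.5)/1.446 = 22.0472 atm
vdW: P = RT/(V_m − b) − a/V_m² = 31.8803/1.40716 − 2.338/2.09092 = 22.6558 − 1.11817 = 21.5376 atm
% deviation = (21.5376 − 22.0472)/22.0472 × 100% = -2.31%

-2.31 %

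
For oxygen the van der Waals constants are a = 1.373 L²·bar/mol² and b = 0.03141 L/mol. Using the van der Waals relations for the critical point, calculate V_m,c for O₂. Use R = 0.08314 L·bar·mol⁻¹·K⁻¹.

For a van der Waals gas, V_m,c = 3b.
V_m,c = 3×0.03141 = 0.09423 L/mol

V_m,c ≈ 0.09423 L/mol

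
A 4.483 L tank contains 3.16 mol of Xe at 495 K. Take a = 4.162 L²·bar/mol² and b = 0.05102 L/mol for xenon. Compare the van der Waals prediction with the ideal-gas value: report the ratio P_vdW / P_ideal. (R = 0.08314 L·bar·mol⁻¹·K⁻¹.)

P_vdW / P_ideal ≈ 0.9660

Ideal: P_ideal = nRT/V = (3.16)(0.08314)(495)/4.483 = 29.0091 bar
vdW: P = nRT/(V − nb) − a n²/V² = 130.048/4.32178 − 41.5601/20.0973 = 30.0913 − 2.06794 = 28.0234 bar
Ratio = 28.0234/29.0091 = 0.9660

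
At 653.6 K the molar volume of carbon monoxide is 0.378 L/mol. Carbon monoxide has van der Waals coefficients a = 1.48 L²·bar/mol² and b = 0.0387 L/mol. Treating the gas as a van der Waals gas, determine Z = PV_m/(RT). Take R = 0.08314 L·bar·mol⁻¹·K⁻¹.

Z ≈ 1.042

P = RT/(V_m − b) − a/V_m² = (0.08314)(653.6)/(0.378 − 0.0387) − 1.48/(0.378)²
  = 54.340/0.33930 − 10.358 = 160.15 − 10.358 = 149.79 bar
Z = PV_m/(RT) = (149.79)(0.378)/((0.08314)(653.6)) = 56.621/54.340 = 1.042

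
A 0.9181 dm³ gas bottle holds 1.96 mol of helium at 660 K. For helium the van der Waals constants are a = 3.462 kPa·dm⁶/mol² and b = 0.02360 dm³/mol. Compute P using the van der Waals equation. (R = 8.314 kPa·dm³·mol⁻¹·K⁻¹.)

P ≈ 12320 kPa

P = nRT/(V − nb) − a n²/V²
nRT/(V − nb) = (1.96)(8.314)(660)/(0.9181 − 1.96×0.02360) = 10755/0.87184 = 12336 kPa
a n²/V² = (3.462)(1.96)²/(0.9181)² = 15.778 kPa
P = 12336 − 15.778 = 12320 kPa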